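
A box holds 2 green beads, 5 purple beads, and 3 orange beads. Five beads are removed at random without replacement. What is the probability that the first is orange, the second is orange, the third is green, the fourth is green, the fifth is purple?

1/504

Multiply the conditional probability of each draw in order, without replacement, so each draw removes one from its color and from the total.
P = (3/10) · (2/9) · (2/8) · (1/7) · (5/6) = 1/504 ≈ 0.0020.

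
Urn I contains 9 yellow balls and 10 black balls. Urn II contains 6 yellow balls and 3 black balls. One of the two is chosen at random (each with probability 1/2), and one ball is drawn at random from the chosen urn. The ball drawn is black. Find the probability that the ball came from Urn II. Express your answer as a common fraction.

P(black | Urn I) = 10/19; P(black | Urn II) = 1/3.
P(black) = 1/2·10/19 + 1/2·1/3 = 49/114.
By Bayes' rule, P(Urn II | black) = 1/6 / 49/114 = 19/49 ≈ 0.3878.

19/49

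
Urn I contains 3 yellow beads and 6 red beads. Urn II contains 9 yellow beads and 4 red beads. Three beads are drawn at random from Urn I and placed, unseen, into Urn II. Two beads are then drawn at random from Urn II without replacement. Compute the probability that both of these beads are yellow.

Condition on how many of the transferred beads are yellow (from Urn I: 3 yellow of 9; then Urn II has 16 total).
  0 yellow: C(3,0)C(6,3)/C(9,3) = 5/21; then P = C(9,2)/C(16,2) = 3/10
  1 yellow: C(3,1)C(6,2)/C(9,3) = 15/28; then P = C(10,2)/C(16,2) = 3/8
  2 yellow: C(3,2)C(6,1)/C(9,3) = 3/14; then P = C(11,2)/C(16,2) = 11/24
  3 yellow: C(3,3)C(6,0)/C(9,3) = 1/84; then P = C(12,2)/C(16,2) = 11/20
P(both yellow) = 181/480 ≈ 0.3771.

181/480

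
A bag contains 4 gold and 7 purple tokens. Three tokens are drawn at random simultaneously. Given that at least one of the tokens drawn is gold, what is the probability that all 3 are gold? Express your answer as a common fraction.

2/65

P(all 3 gold) = C(4,3)/C(11,3) = 4/165; P(at least one gold) = 1 − C(7,3)/C(11,3) = 26/33.
Since 'all 3 gold' ⊆ 'at least one gold', P(all 3 | at least one) = 4/165 / 26/33 = 2/65 ≈ 0.0308.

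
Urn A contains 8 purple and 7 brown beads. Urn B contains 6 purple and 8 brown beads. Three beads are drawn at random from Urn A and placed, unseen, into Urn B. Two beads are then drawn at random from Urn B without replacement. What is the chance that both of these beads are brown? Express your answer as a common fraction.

199/680

Condition on how many of the transferred beads are brown (from Urn A: 7 brown of 15; then Urn B has 17 total).
  0 brown: C(7,0)C(8,3)/C(15,3) = 8/65; then P = C(8,2)/C(17,2) = 7/34
  1 brown: C(7,1)C(8,2)/C(15,3) = 28/65; then P = C(9,2)/C(17,2) = 9/34
  2 brown: C(7,2)C(8,1)/C(15,3) = 24/65; then P = C(10,2)/C(17,2) = 45/136
  3 brown: C(7,3)C(8,0)/C(15,3) = 1/13; then P = C(11,2)/C(17,2) = 55/136
P(both brown) = 199/680 ≈ 0.2926.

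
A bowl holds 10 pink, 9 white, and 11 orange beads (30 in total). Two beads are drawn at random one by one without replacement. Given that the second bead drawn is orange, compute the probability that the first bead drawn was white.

P(first=white and the second bead drawn is orange) = (9/30)·(11/29) = 33/290.
P(the second bead drawn is orange) = Σ over first color = 11/87 + 33/290 + 11/87 = 11/30.
By Bayes, P(first=white | the second bead drawn is orange) = 33/290 / 11/30 = 9/29 ≈ 0.3103.

9/29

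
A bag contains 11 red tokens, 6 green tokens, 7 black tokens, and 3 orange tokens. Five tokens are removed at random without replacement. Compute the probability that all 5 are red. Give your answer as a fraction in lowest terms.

Unordered draws without replacement: count favorable combinations over C(27,5).
Favorable = C(11,5) · C(6,0) · C(7,0) · C(3,0) = 462; total = C(27,5) = 80730.
P = 462/80730 = 77/13455 ≈ 0.0057.

77/13455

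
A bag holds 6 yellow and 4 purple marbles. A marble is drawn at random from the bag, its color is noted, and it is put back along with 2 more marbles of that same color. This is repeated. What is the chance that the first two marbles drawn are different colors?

2/5

Either yellow then purple, or purple then yellow; after the first draw the total is 12.
P = (6/10)·(4/12) + (4/10)·(6/12) = 2/5 ≈ 0.4000.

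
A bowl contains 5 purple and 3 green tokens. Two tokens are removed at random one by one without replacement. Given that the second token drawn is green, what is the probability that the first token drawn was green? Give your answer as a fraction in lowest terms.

2/7

P(first=green and the second token drawn is green) = (3/8)·(2/7) = 3/28.
P(the second token drawn is green) = Σ over first color = 15/56 + 3/28 = 3/8.
By Bayes, P(first=green | the second token drawn is green) = 3/28 / 3/8 = 2/7 ≈ 0.2857.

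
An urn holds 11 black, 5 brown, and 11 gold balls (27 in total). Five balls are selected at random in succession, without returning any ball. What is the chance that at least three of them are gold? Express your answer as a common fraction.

Sum the hypergeometric tail for j = 3,…,5 gold balls.
Favorable = C(11,3)·C(16,2) + C(11,4)·C(16,1) + C(11,5)·C(16,0) = 25542; total = C(27,5) = 80730.
P = 25542/80730 = 473/1495 ≈ 0.3164.

473/1495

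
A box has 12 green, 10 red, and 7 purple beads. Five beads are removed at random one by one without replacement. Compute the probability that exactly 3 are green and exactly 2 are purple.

44/1131

Unordered draws without replacement: count favorable combinations over C(29,5).
Favorable = C(12,3) · C(10,0) · C(7,2) = 4620; total = C(29,5) = 118755.
P = 4620/118755 = 44/1131 ≈ 0.0389.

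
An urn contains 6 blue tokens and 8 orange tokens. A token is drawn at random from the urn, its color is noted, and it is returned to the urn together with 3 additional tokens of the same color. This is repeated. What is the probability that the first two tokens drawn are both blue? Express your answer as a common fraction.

27/119

After a blue draw the urn holds 9 blue out of 17.
P = (6/14)·(9/17) = 27/119 ≈ 0.2269.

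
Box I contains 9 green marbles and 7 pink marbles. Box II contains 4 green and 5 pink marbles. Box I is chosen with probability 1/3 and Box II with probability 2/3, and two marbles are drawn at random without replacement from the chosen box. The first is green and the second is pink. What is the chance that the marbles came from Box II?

P(E | Box I) = 21/80; P(E | Box II) = 5/18.
P(E) = 1/3·21/80 + 2/3·5/18 = 589/2160.
By Bayes' rule, P(Box II | E) = 5/27 / 589/2160 = 400/589 ≈ 0.6791.

400/589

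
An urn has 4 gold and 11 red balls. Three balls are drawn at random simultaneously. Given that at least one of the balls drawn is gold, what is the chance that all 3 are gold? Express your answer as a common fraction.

2/145

P(all 3 gold) = C(4,3)/C(15,3) = 4/455; P(at least one gold) = 1 − C(11,3)/C(15,3) = 58/91.
Since 'all 3 gold' ⊆ 'at least one gold', P(all 3 | at least one) = 4/455 / 58/91 = 2/145 ≈ 0.0138.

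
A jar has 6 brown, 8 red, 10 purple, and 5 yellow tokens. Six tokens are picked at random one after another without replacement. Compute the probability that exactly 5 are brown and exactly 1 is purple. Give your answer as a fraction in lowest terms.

Unordered draws without replacement: count favorable combinations over C(29,6).
Favorable = C(6,5) · C(8,0) · C(10,1) · C(5,0) = 60; total = C(29,6) = 475020.
P = 60/475020 = 1/7917 ≈ 0.0001.

1/7917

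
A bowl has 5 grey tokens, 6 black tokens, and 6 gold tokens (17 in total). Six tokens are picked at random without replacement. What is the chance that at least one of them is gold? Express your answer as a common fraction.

851/884

Use the complement: P(at least one gold) = 1 − P(no gold).
P(none) = C(11,6)/C(17,6) = 462/12376.
So P = 1 − 462/12376 = 851/884 ≈ 0.9627.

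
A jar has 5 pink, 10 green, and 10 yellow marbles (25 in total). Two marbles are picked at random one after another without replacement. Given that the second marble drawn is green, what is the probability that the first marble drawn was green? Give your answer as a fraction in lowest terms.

P(first=green and the second marble drawn is green) = (10/25)·(9/24) = 3/20.
P(the second marble drawn is green) = Σ over first color = 1/12 + 3/20 + 1/6 = 2/5.
By Bayes, P(first=green | the second marble drawn is green) = 3/20 / 2/5 = 3/8 ≈ 0.3750.

3/8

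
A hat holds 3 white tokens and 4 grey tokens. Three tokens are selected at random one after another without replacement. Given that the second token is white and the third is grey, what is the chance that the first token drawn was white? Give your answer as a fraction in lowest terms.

P(first=white and the second token is white and the third is grey) = (3/7)·(2/6)·(4/5) = 4/35.
P(E) = Σ over first color = 4/35 + 6/35 = 2/7.
By Bayes, P(first=white | E) = 4/35 / 2/7 = 2/5 ≈ 0.4000.

2/5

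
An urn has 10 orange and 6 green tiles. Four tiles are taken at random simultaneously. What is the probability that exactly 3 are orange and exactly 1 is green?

36/91

Unordered draws without replacement: count favorable combinations over C(16,4).
Favorable = C(10,3) · C(6,1) = 720; total = C(16,4) = 1820.
P = 720/1820 = 36/91 ≈ 0.3956.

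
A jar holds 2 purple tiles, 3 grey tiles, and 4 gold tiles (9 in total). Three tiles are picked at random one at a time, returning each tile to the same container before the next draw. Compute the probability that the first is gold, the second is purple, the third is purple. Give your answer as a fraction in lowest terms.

Multiply the conditional probability of each draw in order, with replacement (the composition resets each draw).
P = (4/9) · (2/9) · (2/9) = 16/729 ≈ 0.0219.

16/729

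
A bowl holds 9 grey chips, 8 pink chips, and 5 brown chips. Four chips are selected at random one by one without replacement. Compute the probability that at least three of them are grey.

174/1045

Sum the hypergeometric tail for j = 3,…,4 grey chips.
Favorable = C(9,3)·C(13,1) + C(9,4)·C(13,0) = 1218; total = C(22,4) = 7315.
P = 1218/7315 = 174/1045 ≈ 0.1665.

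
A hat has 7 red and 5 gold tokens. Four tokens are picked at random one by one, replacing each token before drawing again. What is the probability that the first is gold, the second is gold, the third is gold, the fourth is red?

Multiply the conditional probability of each draw in order, with replacement (the composition resets each draw).
P = (5/12) · (5/12) · (5/12) · (7/12) = 875/20736 ≈ 0.0422.

875/20736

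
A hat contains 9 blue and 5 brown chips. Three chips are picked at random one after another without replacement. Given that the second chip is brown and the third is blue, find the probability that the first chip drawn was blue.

2/3

P(first=blue and the second chip is brown and the third is blue) = (9/14)·(5/13)·(8/12) = 15/91.
P(E) = Σ over first color = 15/91 + 15/182 = 45/182.
By Bayes, P(first=blue | E) = 15/91 / 45/182 = 2/3 ≈ 0.6667.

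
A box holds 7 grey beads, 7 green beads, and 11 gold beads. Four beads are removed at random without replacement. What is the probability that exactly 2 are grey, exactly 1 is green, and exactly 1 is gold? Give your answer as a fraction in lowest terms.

147/1150

Unordered draws without replacement: count favorable combinations over C(25,4).
Favorable = C(7,2) · C(7,1) · C(11,1) = 1617; total = C(25,4) = 12650.
P = 1617/12650 = 147/1150 ≈ 0.1278.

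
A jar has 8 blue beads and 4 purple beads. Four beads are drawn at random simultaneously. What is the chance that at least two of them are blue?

Sum the hypergeometric tail for j = 2,…,4 blue beads.
Favorable = C(8,2)·C(4,2) + C(8,3)·C(4,1) + C(8,4)·C(4,0) = 462; total = C(12,4) = 495.
P = 462/495 = 14/15 ≈ 0.9333.

14/15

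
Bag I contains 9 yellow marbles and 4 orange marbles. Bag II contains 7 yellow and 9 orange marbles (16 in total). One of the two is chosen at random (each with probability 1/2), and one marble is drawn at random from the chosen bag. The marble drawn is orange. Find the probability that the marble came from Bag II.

117/181

P(orange | Bag I) = 4/13; P(orange | Bag II) = 9/16.
P(orange) = 1/2·4/13 + 1/2·9/16 = 181/416.
By Bayes' rule, P(Bag II | orange) = 9/32 / 181/416 = 117/181 ≈ 0.6464.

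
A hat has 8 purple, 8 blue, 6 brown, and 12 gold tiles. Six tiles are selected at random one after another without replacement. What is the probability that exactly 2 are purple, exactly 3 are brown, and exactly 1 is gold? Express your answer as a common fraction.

840/168113

Unordered draws without replacement: count favorable combinations over C(34,6).
Favorable = C(8,2) · C(8,0) · C(6,3) · C(12,1) = 6720; total = C(34,6) = 1344904.
P = 6720/1344904 = 840/168113 ≈ 0.0050.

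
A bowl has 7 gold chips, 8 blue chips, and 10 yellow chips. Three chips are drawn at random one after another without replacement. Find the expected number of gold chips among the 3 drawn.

By linearity of expectation, E[X] = Σ P(draw i is gold); by symmetry each draw (even without replacement) has P(gold) = 7/25.
E[X] = 3 · 7/25 = 21/25 ≈ 0.8400.

21/25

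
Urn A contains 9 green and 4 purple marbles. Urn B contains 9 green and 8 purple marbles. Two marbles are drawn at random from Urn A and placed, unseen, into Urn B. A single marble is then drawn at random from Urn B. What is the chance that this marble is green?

135/247

Condition on how many of the transferred marbles are green (from Urn A: 9 green of 13; then Urn B has 19 total).
  0 green: C(9,0)C(4,2)/C(13,2) = 1/13; then P = 9/19
  1 green: C(9,1)C(4,1)/C(13,2) = 6/13; then P = 10/19
  2 green: C(9,2)C(4,0)/C(13,2) = 6/13; then P = 11/19
P(green from Urn B) = 135/247 ≈ 0.5466.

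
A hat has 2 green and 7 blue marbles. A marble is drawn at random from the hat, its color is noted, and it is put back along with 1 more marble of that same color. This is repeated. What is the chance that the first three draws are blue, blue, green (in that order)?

Track the composition after each reinforcement of +1.
P = (7/9) · (8/10) · (2/11) = 56/495 ≈ 0.1131.

56/495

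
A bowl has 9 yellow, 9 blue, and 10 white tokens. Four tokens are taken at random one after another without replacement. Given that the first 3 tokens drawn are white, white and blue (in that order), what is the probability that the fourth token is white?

After removing 1 blue, 2 white, the bowl has 8 white out of 25 remaining.
P(fourth is white | given) = 8/25 ≈ 0.3200.

8/25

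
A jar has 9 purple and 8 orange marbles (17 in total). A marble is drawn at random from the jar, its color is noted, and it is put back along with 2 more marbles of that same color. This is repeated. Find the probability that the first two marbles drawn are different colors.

144/323

Either orange then purple, or purple then orange; after the first draw the total is 19.
P = (8/17)·(9/19) + (9/17)·(8/19) = 144/323 ≈ 0.4458.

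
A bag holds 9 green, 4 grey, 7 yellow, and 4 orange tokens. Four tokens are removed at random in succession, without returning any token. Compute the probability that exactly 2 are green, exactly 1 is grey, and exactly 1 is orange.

Unordered draws without replacement: count favorable combinations over C(24,4).
Favorable = C(9,2) · C(4,1) · C(7,0) · C(4,1) = 576; total = C(24,4) = 10626.
P = 576/10626 = 96/1771 ≈ 0.0542.

96/1771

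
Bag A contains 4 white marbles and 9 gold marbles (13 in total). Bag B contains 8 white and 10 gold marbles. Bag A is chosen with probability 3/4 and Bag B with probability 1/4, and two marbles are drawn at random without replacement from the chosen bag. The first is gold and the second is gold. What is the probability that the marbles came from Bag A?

306/371

P(E | Bag A) = 6/13; P(E | Bag B) = 5/17.
P(E) = 3/4·6/13 + 1/4·5/17 = 371/884.
By Bayes' rule, P(Bag A | E) = 9/26 / 371/884 = 306/371 ≈ 0.8248.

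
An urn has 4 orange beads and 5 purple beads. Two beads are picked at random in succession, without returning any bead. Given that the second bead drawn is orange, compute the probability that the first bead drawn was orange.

P(first=orange and the second bead drawn is orange) = (4/9)·(3/8) = 1/6.
P(the second bead drawn is orange) = Σ over first color = 1/6 + 5/18 = 4/9.
By Bayes, P(first=orange | the second bead drawn is orange) = 1/6 / 4/9 = 3/8 ≈ 0.3750.

3/8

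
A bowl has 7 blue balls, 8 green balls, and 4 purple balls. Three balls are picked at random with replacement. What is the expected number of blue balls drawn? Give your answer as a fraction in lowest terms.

21/19

By linearity of expectation, E[X] = Σ P(draw i is blue); each independent draw has P(blue) = 7/19.
E[X] = 3 · 7/19 = 21/19 ≈ 1.1053.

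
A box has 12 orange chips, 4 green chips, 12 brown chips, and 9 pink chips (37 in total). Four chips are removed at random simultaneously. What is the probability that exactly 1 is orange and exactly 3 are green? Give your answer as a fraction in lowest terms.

16/22015

Unordered draws without replacement: count favorable combinations over C(37,4).
Favorable = C(12,1) · C(4,3) · C(12,0) · C(9,0) = 48; total = C(37,4) = 66045.
P = 48/66045 = 16/22015 ≈ 0.0007.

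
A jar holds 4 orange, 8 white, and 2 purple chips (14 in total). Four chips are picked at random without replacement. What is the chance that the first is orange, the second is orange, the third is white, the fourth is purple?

8/1001

Multiply the conditional probability of each draw in order, without replacement, so each draw removes one from its color and from the total.
P = (4/14) · (3/13) · (8/12) · (2/11) = 8/1001 ≈ 0.0080.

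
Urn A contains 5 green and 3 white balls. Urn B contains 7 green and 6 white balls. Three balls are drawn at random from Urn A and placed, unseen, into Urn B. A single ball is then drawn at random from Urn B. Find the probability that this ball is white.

57/128

Condition on how many of the transferred balls are white (from Urn A: 3 white of 8; then Urn B has 16 total).
  0 white: C(3,0)C(5,3)/C(8,3) = 5/28; then P = 6/16
  1 white: C(3,1)C(5,2)/C(8,3) = 15/28; then P = 7/16
  2 white: C(3,2)C(5,1)/C(8,3) = 15/56; then P = 8/16
  3 white: C(3,3)C(5,0)/C(8,3) = 1/56; then P = 9/16
P(white from Urn B) = 57/128 ≈ 0.4453.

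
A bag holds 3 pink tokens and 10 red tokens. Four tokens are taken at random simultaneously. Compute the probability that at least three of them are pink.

2/143

Sum the hypergeometric tail for j = 3,…,3 pink tokens.
Favorable = C(3,3)·C(10,1) = 10; total = C(13,4) = 715.
P = 10/715 = 2/143 ≈ 0.0140.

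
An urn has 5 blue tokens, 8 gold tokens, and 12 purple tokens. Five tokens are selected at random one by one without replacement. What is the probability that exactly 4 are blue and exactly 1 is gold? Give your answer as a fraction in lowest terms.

4/5313

Unordered draws without replacement: count favorable combinations over C(25,5).
Favorable = C(5,4) · C(8,1) · C(12,0) = 40; total = C(25,5) = 53130.
P = 40/53130 = 4/5313 ≈ 0.0008.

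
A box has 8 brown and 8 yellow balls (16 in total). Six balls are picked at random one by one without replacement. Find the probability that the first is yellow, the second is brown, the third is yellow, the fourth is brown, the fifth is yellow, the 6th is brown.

14/715

Multiply the conditional probability of each draw in order, without replacement, so each draw removes one from its color and from the total.
P = (8/16) · (8/15) · (7/14) · (7/13) · (6/12) · (6/11) = 14/715 ≈ 0.0196.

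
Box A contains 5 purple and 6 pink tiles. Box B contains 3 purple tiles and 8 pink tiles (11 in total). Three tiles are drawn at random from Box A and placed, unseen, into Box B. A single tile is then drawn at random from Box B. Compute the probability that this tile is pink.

Condition on how many of the transferred tiles are pink (from Box A: 6 pink of 11; then Box B has 14 total).
  0 pink: C(6,0)C(5,3)/C(11,3) = 2/33; then P = 8/14
  1 pink: C(6,1)C(5,2)/C(11,3) = 4/11; then P = 9/14
  2 pink: C(6,2)C(5,1)/C(11,3) = 5/11; then P = 10/14
  3 pink: C(6,3)C(5,0)/C(11,3) = 4/33; then P = 11/14
P(pink from Box B) = 53/77 ≈ 0.6883.

53/77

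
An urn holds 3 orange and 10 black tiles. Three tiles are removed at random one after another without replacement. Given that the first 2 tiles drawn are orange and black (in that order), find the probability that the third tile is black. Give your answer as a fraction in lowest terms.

After removing 1 orange, 1 black, the urn has 9 black out of 11 remaining.
P(third is black | given) = 9/11 ≈ 0.8182.

9/11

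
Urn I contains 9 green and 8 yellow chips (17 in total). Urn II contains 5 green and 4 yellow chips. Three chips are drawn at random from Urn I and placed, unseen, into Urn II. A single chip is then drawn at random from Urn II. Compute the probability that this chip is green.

Condition on how many of the transferred chips are green (from Urn I: 9 green of 17; then Urn II has 12 total).
  0 green: C(9,0)C(8,3)/C(17,3) = 7/85; then P = 5/12
  1 green: C(9,1)C(8,2)/C(17,3) = 63/170; then P = 6/12
  2 green: C(9,2)C(8,1)/C(17,3) = 36/85; then P = 7/12
  3 green: C(9,3)C(8,0)/C(17,3) = 21/170; then P = 8/12
P(green from Urn II) = 28/51 ≈ 0.5490.

28/51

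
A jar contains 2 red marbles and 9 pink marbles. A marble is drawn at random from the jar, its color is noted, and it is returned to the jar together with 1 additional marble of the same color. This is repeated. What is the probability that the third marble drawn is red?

2/11

Sum over the four possibilities for the first two draws (red/not-red each), tracking how the red count and total change by +1 per draw.
P(third is red) = 2/11 ≈ 0.1818. (In a Pólya urn every draw has the same marginal probability 2/11.)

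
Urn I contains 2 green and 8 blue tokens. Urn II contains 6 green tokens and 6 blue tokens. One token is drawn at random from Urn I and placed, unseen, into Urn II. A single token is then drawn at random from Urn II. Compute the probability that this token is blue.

34/65

Condition on how many of the transferred tokens are blue (from Urn I: 8 blue of 10; then Urn II has 13 total).
  0 blue: C(8,0)C(2,1)/C(10,1) = 1/5; then P = 6/13
  1 blue: C(8,1)C(2,0)/C(10,1) = 4/5; then P = 7/13
P(blue from Urn II) = 34/65 ≈ 0.5231.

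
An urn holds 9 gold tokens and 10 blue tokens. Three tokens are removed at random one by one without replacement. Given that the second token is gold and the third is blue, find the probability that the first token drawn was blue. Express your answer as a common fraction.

9/17

P(first=blue and the second token is gold and the third is blue) = (10/19)·(9/18)·(9/17) = 45/323.
P(E) = Σ over first color = 40/323 + 45/323 = 5/19.
By Bayes, P(first=blue | E) = 45/323 / 5/19 = 9/17 ≈ 0.5294.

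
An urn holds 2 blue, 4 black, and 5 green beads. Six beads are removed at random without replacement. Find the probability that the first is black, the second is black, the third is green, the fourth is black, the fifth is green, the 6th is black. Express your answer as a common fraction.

1/693

Multiply the conditional probability of each draw in order, without replacement, so each draw removes one from its color and from the total.
P = (4/11) · (3/10) · (5/9) · (2/8) · (4/7) · (1/6) = 1/693 ≈ 0.0014.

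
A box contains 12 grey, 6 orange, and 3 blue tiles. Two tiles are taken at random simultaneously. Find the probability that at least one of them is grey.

29/35

Use the complement: P(at least one grey) = 1 − P(no grey).
P(none) = C(9,2)/C(21,2) = 36/210.
So P = 1 − 36/210 = 29/35 ≈ 0.8286.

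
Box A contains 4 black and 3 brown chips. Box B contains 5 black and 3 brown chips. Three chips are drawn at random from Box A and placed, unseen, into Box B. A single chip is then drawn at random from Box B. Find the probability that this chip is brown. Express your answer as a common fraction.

Condition on how many of the transferred chips are brown (from Box A: 3 brown of 7; then Box B has 11 total).
  0 brown: C(3,0)C(4,3)/C(7,3) = 4/35; then P = 3/11
  1 brown: C(3,1)C(4,2)/C(7,3) = 18/35; then P = 4/11
  2 brown: C(3,2)C(4,1)/C(7,3) = 12/35; then P = 5/11
  3 brown: C(3,3)C(4,0)/C(7,3) = 1/35; then P = 6/11
P(brown from Box B) = 30/77 ≈ 0.3896.

30/77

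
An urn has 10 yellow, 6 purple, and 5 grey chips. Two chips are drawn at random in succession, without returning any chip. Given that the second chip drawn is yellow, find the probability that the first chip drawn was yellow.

P(first=yellow and the second chip drawn is yellow) = (10/21)·(9/20) = 3/14.
P(the second chip drawn is yellow) = Σ over first color = 3/14 + 1/7 + 5/42 = 10/21.
By Bayes, P(first=yellow | the second chip drawn is yellow) = 3/14 / 10/21 = 9/20 ≈ 0.4500.

9/20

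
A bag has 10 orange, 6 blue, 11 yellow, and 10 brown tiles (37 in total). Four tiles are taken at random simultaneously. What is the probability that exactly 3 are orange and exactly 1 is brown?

80/4403

Unordered draws without replacement: count favorable combinations over C(37,4).
Favorable = C(10,3) · C(6,0) · C(11,0) · C(10,1) = 1200; total = C(37,4) = 66045.
P = 1200/66045 = 80/4403 ≈ 0.0182.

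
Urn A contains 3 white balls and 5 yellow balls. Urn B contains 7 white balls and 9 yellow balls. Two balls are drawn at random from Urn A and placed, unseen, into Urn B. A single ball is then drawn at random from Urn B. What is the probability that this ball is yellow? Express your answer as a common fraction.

Condition on how many of the transferred balls are yellow (from Urn A: 5 yellow of 8; then Urn B has 18 total).
  0 yellow: C(5,0)C(3,2)/C(8,2) = 3/28; then P = 9/18
  1 yellow: C(5,1)C(3,1)/C(8,2) = 15/28; then P = 10/18
  2 yellow: C(5,2)C(3,0)/C(8,2) = 5/14; then P = 11/18
P(yellow from Urn B) = 41/72 ≈ 0.5694.

41/72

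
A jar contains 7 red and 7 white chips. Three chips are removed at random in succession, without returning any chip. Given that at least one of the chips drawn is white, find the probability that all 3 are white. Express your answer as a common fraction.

P(all 3 white) = C(7,3)/C(14,3) = 5/52; P(at least one white) = 1 − C(7,3)/C(14,3) = 47/52.
Since 'all 3 white' ⊆ 'at least one white', P(all 3 | at least one) = 5/52 / 47/52 = 5/47 ≈ 0.1064.

5/47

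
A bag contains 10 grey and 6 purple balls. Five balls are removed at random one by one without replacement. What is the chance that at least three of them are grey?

69/91

Sum the hypergeometric tail for j = 3,…,5 grey balls.
Favorable = C(10,3)·C(6,2) + C(10,4)·C(6,1) + C(10,5)·C(6,0) = 3312; total = C(16,5) = 4368.
P = 3312/4368 = 69/91 ≈ 0.7582.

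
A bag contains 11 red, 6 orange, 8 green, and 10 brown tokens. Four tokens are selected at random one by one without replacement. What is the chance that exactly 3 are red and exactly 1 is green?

Unordered draws without replacement: count favorable combinations over C(35,4).
Favorable = C(11,3) · C(6,0) · C(8,1) · C(10,0) = 1320; total = C(35,4) = 52360.
P = 1320/52360 = 3/119 ≈ 0.0252.

3/119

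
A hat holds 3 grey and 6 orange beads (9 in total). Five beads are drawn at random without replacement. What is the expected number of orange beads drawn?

By linearity of expectation, E[X] = Σ P(draw i is orange); by symmetry each draw (even without replacement) has P(orange) = 6/9.
E[X] = 5 · 6/9 = 10/3 ≈ 3.3333.

10/3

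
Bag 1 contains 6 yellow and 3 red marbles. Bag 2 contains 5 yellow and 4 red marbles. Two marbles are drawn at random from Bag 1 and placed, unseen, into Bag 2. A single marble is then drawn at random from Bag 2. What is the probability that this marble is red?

Condition on how many of the transferred marbles are red (from Bag 1: 3 red of 9; then Bag 2 has 11 total).
  0 red: C(3,0)C(6,2)/C(9,2) = 5/12; then P = 4/11
  1 red: C(3,1)C(6,1)/C(9,2) = 1/2; then P = 5/11
  2 red: C(3,2)C(6,0)/C(9,2) = 1/12; then P = 6/11
P(red from Bag 2) = 14/33 ≈ 0.4242.

14/33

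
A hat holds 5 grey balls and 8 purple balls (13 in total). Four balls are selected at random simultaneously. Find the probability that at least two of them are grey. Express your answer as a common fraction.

Sum the hypergeometric tail for j = 2,…,4 grey balls.
Favorable = C(5,2)·C(8,2) + C(5,3)·C(8,1) + C(5,4)·C(8,0) = 365; total = C(13,4) = 715.
P = 365/715 = 73/143 ≈ 0.5105.

73/143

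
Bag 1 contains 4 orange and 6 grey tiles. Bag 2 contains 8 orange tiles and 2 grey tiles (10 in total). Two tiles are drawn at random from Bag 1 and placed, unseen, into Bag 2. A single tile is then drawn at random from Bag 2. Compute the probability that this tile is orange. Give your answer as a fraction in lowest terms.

Condition on how many of the transferred tiles are orange (from Bag 1: 4 orange of 10; then Bag 2 has 12 total).
  0 orange: C(4,0)C(6,2)/C(10,2) = 1/3; then P = 8/12
  1 orange: C(4,1)C(6,1)/C(10,2) = 8/15; then P = 9/12
  2 orange: C(4,2)C(6,0)/C(10,2) = 2/15; then P = 10/12
P(orange from Bag 2) = 11/15 ≈ 0.7333.

11/15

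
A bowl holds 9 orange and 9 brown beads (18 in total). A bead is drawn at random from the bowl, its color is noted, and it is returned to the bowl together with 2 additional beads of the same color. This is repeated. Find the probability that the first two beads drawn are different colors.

9/20

Either brown then orange, or orange then brown; after the first draw the total is 20.
P = (9/18)·(9/20) + (9/18)·(9/20) = 9/20 ≈ 0.4500.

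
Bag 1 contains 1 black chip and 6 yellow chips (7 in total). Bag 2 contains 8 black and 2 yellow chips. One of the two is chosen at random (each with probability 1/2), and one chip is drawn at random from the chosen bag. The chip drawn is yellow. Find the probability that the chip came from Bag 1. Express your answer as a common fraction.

P(yellow | Bag 1) = 6/7; P(yellow | Bag 2) = 1/5.
P(yellow) = 1/2·6/7 + 1/2·1/5 = 37/70.
By Bayes' rule, P(Bag 1 | yellow) = 3/7 / 37/70 = 30/37 ≈ 0.8108.

30/37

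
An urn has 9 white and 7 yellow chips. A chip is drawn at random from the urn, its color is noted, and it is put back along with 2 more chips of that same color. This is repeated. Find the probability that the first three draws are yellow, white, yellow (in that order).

63/640

Track the composition after each reinforcement of +2.
P = (7/16) · (9/18) · (9/20) = 63/640 ≈ 0.0984.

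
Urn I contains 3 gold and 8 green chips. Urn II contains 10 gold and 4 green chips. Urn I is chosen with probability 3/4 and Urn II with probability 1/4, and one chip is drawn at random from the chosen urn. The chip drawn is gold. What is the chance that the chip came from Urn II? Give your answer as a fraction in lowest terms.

P(gold | Urn I) = 3/11; P(gold | Urn II) = 5/7.
P(gold) = 3/4·3/11 + 1/4·5/7 = 59/154.
By Bayes' rule, P(Urn II | gold) = 5/28 / 59/154 = 55/118 ≈ 0.4661.

55/118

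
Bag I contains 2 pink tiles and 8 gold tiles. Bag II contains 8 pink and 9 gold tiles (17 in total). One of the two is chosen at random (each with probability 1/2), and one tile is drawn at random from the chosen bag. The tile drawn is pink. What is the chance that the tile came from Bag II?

40/57

P(pink | Bag I) = 1/5; P(pink | Bag II) = 8/17.
P(pink) = 1/2·1/5 + 1/2·8/17 = 57/170.
By Bayes' rule, P(Bag II | pink) = 4/17 / 57/170 = 40/57 ≈ 0.7018.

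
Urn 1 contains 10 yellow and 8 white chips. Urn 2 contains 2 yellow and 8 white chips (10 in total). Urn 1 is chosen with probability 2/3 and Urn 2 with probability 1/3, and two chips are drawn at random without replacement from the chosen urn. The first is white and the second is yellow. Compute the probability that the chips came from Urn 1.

50/67

P(E | Urn 1) = 40/153; P(E | Urn 2) = 8/45.
P(E) = 2/3·40/153 + 1/3·8/45 = 536/2295.
By Bayes' rule, P(Urn 1 | E) = 80/459 / 536/2295 = 50/67 ≈ 0.7463.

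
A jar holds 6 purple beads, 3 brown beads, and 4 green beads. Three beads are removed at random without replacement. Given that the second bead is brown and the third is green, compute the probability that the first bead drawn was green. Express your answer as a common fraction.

P(first=green and the second bead is brown and the third is green) = (4/13)·(3/12)·(3/11) = 3/143.
P(E) = Σ over first color = 6/143 + 2/143 + 3/143 = 1/13.
By Bayes, P(first=green | E) = 3/143 / 1/13 = 3/11 ≈ 0.2727.

3/11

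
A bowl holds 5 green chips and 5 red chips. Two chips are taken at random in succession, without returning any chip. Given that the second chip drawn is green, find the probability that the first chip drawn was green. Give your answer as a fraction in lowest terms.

P(first=green and the second chip drawn is green) = (5/10)·(4/9) = 2/9.
P(the second chip drawn is green) = Σ over first color = 2/9 + 5/18 = 1/2.
By Bayes, P(first=green | the second chip drawn is green) = 2/9 / 1/2 = 4/9 ≈ 0.4444.

4/9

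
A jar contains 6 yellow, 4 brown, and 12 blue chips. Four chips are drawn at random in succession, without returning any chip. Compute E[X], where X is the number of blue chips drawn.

By linearity of expectation, E[X] = Σ P(draw i is blue); by symmetry each draw (even without replacement) has P(blue) = 12/22.
E[X] = 4 · 12/22 = 24/11 ≈ 2.1818.

24/11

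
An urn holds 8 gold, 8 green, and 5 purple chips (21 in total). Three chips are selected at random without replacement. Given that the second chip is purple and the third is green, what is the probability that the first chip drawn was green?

7/19

P(first=green and the second chip is purple and the third is green) = (8/21)·(5/20)·(7/19) = 2/57.
P(E) = Σ over first color = 16/399 + 2/57 + 8/399 = 2/21.
By Bayes, P(first=green | E) = 2/57 / 2/21 = 7/19 ≈ 0.3684.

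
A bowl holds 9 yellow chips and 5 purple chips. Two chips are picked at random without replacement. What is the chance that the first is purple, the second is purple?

10/91

Multiply the conditional probability of each draw in order, without replacement, so each draw removes one from its color and from the total.
P = (5/14) · (4/13) = 10/91 ≈ 0.1099.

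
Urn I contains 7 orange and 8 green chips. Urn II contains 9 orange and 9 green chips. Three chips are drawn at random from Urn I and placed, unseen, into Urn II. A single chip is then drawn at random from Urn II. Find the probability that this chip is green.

Condition on how many of the transferred chips are green (from Urn I: 8 green of 15; then Urn II has 21 total).
  0 green: C(8,0)C(7,3)/C(15,3) = 1/13; then P = 9/21
  1 green: C(8,1)C(7,2)/C(15,3) = 24/65; then P = 10/21
  2 green: C(8,2)C(7,1)/C(15,3) = 28/65; then P = 11/21
  3 green: C(8,3)C(7,0)/C(15,3) = 8/65; then P = 12/21
P(green from Urn II) = 53/105 ≈ 0.5048.

53/105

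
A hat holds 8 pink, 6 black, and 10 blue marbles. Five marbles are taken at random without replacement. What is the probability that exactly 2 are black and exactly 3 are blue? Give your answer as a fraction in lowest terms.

Unordered draws without replacement: count favorable combinations over C(24,5).
Favorable = C(8,0) · C(6,2) · C(10,3) = 1800; total = C(24,5) = 42504.
P = 1800/42504 = 75/1771 ≈ 0.0423.

75/1771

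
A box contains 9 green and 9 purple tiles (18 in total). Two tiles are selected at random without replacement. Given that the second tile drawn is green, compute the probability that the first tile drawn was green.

8/17

P(first=green and the second tile drawn is green) = (9/18)·(8/17) = 4/17.
P(the second tile drawn is green) = Σ over first color = 4/17 + 9/34 = 1/2.
By Bayes, P(first=green | the second tile drawn is green) = 4/17 / 1/2 = 8/17 ≈ 0.4706.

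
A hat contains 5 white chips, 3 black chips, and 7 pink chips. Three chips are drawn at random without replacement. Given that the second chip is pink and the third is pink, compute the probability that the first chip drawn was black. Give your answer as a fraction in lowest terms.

3/13

P(first=black and the second chip is pink and the third is pink) = (3/15)·(7/14)·(6/13) = 3/65.
P(E) = Σ over first color = 1/13 + 3/65 + 1/13 = 1/5.
By Bayes, P(first=black | E) = 3/65 / 1/5 = 3/13 ≈ 0.2308.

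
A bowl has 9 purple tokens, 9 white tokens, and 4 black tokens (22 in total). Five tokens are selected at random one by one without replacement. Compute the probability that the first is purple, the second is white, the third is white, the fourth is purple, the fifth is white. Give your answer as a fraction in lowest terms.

Multiply the conditional probability of each draw in order, without replacement, so each draw removes one from its color and from the total.
P = (9/22) · (9/21) · (8/20) · (8/19) · (7/18) = 12/1045 ≈ 0.0115.

12/1045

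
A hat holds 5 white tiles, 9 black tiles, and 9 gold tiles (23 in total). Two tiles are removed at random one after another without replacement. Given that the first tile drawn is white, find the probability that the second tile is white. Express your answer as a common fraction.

2/11

After removing 1 white, the hat has 4 white out of 22 remaining.
P(second is white | given) = 4/22 = 2/11 ≈ 0.1818.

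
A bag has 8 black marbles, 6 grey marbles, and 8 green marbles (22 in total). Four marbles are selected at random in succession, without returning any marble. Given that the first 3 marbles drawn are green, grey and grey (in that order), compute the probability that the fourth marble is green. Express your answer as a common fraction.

After removing 2 grey, 1 green, the bag has 7 green out of 19 remaining.
P(fourth is green | given) = 7/19 ≈ 0.3684.

7/19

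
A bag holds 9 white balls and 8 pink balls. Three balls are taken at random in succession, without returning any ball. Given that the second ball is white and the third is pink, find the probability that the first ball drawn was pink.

7/15

P(first=pink and the second ball is white and the third is pink) = (8/17)·(9/16)·(7/15) = 21/170.
P(E) = Σ over first color = 12/85 + 21/170 = 9/34.
By Bayes, P(first=pink | E) = 21/170 / 9/34 = 7/15 ≈ 0.4667.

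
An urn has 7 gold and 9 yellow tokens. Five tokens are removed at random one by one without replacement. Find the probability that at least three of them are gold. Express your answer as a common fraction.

19/52

Sum the hypergeometric tail for j = 3,…,5 gold tokens.
Favorable = C(7,3)·C(9,2) + C(7,4)·C(9,1) + C(7,5)·C(9,0) = 1596; total = C(16,5) = 4368.
P = 1596/4368 = 19/52 ≈ 0.3654.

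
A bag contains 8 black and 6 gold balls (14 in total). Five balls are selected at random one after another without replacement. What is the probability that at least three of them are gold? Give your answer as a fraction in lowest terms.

49/143

Sum the hypergeometric tail for j = 3,…,5 gold balls.
Favorable = C(6,3)·C(8,2) + C(6,4)·C(8,1) + C(6,5)·C(8,0) = 686; total = C(14,5) = 2002.
P = 686/2002 = 49/143 ≈ 0.3427.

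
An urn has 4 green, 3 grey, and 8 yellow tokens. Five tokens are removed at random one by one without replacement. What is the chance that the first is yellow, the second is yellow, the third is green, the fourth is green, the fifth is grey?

Multiply the conditional probability of each draw in order, without replacement, so each draw removes one from its color and from the total.
P = (8/15) · (7/14) · (4/13) · (3/12) · (3/11) = 4/715 ≈ 0.0056.

4/715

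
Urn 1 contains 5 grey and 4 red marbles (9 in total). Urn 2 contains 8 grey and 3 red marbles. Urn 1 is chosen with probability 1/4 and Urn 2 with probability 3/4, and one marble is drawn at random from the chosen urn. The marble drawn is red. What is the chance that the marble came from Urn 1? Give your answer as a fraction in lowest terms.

P(red | Urn 1) = 4/9; P(red | Urn 2) = 3/11.
P(red) = 1/4·4/9 + 3/4·3/11 = 125/396.
By Bayes' rule, P(Urn 1 | red) = 1/9 / 125/396 = 44/125 ≈ 0.3520.

44/125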